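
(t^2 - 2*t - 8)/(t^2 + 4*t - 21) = (t^2 - 2*t - 8)/(t^2 + 4*t - 21)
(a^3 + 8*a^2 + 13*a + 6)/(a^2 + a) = a + 7 + 6/a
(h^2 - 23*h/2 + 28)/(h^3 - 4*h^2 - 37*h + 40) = (h - 7/2)/(h^2 + 4*h - 5)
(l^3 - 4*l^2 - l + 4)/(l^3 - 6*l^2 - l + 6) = (l - 4)/(l - 6)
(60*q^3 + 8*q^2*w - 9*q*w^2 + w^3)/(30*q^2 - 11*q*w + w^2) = 2*q + w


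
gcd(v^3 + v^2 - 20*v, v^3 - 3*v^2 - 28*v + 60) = v + 5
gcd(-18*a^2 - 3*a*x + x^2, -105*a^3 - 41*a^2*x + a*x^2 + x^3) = 3*a + x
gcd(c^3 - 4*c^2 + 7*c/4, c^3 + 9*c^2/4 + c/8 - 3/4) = c - 1/2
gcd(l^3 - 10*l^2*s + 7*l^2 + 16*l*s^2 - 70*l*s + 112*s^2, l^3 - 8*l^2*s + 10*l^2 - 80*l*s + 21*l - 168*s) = -l^2 + 8*l*s - 7*l + 56*s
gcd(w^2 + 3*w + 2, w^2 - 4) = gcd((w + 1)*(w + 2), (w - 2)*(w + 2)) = w + 2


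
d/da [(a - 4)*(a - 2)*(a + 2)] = 3*a^2 - 8*a - 4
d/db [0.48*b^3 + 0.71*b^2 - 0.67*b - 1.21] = 1.44*b^2 + 1.42*b - 0.67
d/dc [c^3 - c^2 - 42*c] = 3*c^2 - 2*c - 42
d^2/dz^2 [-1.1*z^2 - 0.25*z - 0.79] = -2.20000000000000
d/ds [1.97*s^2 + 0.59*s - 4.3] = 3.94*s + 0.59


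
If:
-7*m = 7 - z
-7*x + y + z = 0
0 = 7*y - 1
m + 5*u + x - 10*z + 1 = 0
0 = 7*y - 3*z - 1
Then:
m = -1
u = -1/245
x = 1/49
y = 1/7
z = 0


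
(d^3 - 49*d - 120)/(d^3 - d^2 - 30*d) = (d^2 - 5*d - 24)/(d*(d - 6))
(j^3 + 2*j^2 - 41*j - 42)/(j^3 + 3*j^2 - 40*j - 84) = (j + 1)/(j + 2)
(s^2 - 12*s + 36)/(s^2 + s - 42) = (s - 6)/(s + 7)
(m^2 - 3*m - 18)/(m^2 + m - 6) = (m - 6)/(m - 2)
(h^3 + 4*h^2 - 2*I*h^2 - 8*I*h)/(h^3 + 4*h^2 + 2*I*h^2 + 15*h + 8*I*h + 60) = h*(h - 2*I)/(h^2 + 2*I*h + 15)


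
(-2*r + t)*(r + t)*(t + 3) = -2*r^2*t - 6*r^2 - r*t^2 - 3*r*t + t^3 + 3*t^2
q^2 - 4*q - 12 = (q - 6)*(q + 2)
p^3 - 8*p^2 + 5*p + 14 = (p - 7)*(p - 2)*(p + 1)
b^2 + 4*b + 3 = (b + 1)*(b + 3)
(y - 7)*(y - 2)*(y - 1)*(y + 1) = y^4 - 9*y^3 + 13*y^2 + 9*y - 14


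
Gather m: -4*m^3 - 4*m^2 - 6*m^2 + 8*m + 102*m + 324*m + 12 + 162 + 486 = -4*m^3 - 10*m^2 + 434*m + 660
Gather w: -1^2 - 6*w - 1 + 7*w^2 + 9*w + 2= 7*w^2 + 3*w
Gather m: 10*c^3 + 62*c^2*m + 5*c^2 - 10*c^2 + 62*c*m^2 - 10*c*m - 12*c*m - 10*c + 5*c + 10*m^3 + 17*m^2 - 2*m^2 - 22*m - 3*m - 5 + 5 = 10*c^3 - 5*c^2 - 5*c + 10*m^3 + m^2*(62*c + 15) + m*(62*c^2 - 22*c - 25)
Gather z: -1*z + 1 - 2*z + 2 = 3 - 3*z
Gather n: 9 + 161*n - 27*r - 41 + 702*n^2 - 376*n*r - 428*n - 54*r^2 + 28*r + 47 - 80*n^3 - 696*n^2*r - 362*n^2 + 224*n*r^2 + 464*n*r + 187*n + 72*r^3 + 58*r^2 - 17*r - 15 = -80*n^3 + n^2*(340 - 696*r) + n*(224*r^2 + 88*r - 80) + 72*r^3 + 4*r^2 - 16*r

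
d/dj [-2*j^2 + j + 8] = 1 - 4*j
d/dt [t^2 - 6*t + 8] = 2*t - 6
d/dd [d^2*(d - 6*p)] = 3*d*(d - 4*p)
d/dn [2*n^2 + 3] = 4*n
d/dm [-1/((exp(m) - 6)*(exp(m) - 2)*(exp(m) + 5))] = ((exp(m) - 6)*(exp(m) - 2) + (exp(m) - 6)*(exp(m) + 5) + (exp(m) - 2)*(exp(m) + 5))*exp(m)/((exp(m) - 6)^2*(exp(m) - 2)^2*(exp(m) + 5)^2)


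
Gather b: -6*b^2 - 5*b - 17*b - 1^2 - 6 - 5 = -6*b^2 - 22*b - 12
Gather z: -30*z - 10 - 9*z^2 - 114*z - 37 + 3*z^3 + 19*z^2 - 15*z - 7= 3*z^3 + 10*z^2 - 159*z - 54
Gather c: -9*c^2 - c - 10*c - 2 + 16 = -9*c^2 - 11*c + 14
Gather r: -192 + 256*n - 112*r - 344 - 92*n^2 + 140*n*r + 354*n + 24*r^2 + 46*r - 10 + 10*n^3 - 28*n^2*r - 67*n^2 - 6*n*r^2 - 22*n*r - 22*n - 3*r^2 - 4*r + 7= 10*n^3 - 159*n^2 + 588*n + r^2*(21 - 6*n) + r*(-28*n^2 + 118*n - 70) - 539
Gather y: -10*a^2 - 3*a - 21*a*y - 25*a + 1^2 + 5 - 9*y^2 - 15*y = -10*a^2 - 28*a - 9*y^2 + y*(-21*a - 15) + 6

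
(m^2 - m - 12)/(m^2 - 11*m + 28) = (m + 3)/(m - 7)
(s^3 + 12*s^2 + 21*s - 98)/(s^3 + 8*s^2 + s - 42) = (s + 7)/(s + 3)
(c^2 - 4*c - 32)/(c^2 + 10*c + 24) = (c - 8)/(c + 6)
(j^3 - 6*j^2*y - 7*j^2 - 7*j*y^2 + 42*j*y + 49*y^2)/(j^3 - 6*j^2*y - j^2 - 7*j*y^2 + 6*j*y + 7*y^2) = (j - 7)/(j - 1)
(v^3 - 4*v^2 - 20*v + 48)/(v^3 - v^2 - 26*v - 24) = (v - 2)/(v + 1)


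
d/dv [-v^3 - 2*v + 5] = -3*v^2 - 2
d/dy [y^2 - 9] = 2*y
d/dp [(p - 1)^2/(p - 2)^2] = (2 - 2*p)/(p - 2)^3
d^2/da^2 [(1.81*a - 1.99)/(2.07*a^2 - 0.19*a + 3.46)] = ((8.9264 - 22.4802*a)*(2.07*a^2 - 0.19*a + 3.46) + (1.81*a - 1.99)*(4.14*a - 0.19)*(8.28*a - 0.38))/(2.07*a^2 - 0.19*a + 3.46)^3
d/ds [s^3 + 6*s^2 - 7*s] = 3*s^2 + 12*s - 7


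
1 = 1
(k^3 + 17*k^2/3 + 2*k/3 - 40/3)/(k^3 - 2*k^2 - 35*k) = (3*k^2 + 2*k - 8)/(3*k*(k - 7))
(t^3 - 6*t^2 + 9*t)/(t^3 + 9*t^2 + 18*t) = (t^2 - 6*t + 9)/(t^2 + 9*t + 18)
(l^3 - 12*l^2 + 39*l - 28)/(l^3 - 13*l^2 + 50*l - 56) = (l - 1)/(l - 2)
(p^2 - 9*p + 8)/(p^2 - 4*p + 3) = (p - 8)/(p - 3)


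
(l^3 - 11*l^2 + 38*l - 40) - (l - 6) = l^3 - 11*l^2 + 37*l - 34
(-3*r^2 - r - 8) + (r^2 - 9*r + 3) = -2*r^2 - 10*r - 5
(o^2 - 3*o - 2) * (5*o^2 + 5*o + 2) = 5*o^4 - 10*o^3 - 23*o^2 - 16*o - 4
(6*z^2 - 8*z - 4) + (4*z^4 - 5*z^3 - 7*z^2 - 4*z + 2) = 4*z^4 - 5*z^3 - z^2 - 12*z - 2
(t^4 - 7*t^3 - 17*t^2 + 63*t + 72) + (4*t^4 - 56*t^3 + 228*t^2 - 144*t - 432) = 5*t^4 - 63*t^3 + 211*t^2 - 81*t - 360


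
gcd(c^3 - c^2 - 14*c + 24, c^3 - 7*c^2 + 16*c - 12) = c^2 - 5*c + 6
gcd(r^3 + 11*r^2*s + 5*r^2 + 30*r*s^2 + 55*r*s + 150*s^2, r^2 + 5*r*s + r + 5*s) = r + 5*s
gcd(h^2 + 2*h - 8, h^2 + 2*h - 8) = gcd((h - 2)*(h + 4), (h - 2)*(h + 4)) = h^2 + 2*h - 8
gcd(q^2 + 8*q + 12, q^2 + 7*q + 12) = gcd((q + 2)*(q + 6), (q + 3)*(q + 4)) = 1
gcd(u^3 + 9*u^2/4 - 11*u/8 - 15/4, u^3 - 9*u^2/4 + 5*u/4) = u - 5/4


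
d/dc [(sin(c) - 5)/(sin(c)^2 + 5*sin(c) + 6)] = (10*sin(c) + cos(c)^2 + 30)*cos(c)/(sin(c)^2 + 5*sin(c) + 6)^2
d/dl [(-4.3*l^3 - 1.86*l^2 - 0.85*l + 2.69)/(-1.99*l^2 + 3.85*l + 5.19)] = (8.557*l^4 - 33.11*l^3 - 75.8035*l^2 - 8.6006*l - 14.768)/(3.9601*l^4 - 15.323*l^3 - 5.8337*l^2 + 39.963*l + 26.9361)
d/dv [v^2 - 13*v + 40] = 2*v - 13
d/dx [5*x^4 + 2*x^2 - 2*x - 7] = 20*x^3 + 4*x - 2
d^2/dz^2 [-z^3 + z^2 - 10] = 2 - 6*z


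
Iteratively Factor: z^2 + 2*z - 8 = (z - 2)*(z + 4)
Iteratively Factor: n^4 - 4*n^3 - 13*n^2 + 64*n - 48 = (n - 3)*(n^3 - n^2 - 16*n + 16) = (n - 3)*(n - 1)*(n^2 - 16) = (n - 3)*(n - 1)*(n + 4)*(n - 4)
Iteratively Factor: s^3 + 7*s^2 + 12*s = (s)*(s^2 + 7*s + 12) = s*(s + 3)*(s + 4)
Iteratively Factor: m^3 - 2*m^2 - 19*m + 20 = (m - 5)*(m^2 + 3*m - 4) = (m - 5)*(m + 4)*(m - 1)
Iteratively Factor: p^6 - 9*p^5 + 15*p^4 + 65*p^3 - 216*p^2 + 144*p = (p - 3)*(p^5 - 6*p^4 - 3*p^3 + 56*p^2 - 48*p) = p*(p - 3)*(p^4 - 6*p^3 - 3*p^2 + 56*p - 48) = p*(p - 3)*(p + 3)*(p^3 - 9*p^2 + 24*p - 16) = p*(p - 4)*(p - 3)*(p + 3)*(p^2 - 5*p + 4) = p*(p - 4)^2*(p - 3)*(p + 3)*(p - 1)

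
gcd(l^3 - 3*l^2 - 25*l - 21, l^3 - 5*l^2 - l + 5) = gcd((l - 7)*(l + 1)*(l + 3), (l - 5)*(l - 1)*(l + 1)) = l + 1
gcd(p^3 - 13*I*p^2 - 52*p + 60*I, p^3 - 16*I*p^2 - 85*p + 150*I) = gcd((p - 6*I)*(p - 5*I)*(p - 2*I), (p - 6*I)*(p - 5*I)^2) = p^2 - 11*I*p - 30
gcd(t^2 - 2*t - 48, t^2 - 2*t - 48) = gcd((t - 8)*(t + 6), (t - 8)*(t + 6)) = t^2 - 2*t - 48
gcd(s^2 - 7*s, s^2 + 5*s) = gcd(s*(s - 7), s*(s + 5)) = s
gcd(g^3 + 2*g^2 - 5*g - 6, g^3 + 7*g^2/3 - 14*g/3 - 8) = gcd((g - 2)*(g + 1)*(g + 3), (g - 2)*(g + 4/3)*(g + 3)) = g^2 + g - 6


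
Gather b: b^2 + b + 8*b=b^2 + 9*b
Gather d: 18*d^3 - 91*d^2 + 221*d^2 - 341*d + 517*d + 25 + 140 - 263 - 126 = 18*d^3 + 130*d^2 + 176*d - 224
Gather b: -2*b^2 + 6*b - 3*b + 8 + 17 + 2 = -2*b^2 + 3*b + 27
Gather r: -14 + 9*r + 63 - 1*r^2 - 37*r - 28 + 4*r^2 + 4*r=3*r^2 - 24*r + 21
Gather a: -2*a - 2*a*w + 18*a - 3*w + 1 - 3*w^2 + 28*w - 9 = a*(16 - 2*w) - 3*w^2 + 25*w - 8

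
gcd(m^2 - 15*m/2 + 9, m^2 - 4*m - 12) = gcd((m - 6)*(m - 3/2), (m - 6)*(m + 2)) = m - 6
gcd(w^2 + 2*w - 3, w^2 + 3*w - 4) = w - 1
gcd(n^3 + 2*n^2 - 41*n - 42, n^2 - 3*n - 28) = 1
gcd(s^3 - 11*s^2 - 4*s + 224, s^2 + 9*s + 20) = s + 4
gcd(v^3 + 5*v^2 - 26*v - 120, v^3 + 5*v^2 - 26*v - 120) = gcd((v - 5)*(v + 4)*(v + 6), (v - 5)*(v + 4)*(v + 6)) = v^3 + 5*v^2 - 26*v - 120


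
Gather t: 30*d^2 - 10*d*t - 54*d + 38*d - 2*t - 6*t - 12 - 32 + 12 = 30*d^2 - 16*d + t*(-10*d - 8) - 32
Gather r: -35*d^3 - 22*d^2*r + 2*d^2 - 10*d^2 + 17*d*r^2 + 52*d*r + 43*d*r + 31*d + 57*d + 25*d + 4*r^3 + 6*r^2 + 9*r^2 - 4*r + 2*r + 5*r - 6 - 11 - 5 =-35*d^3 - 8*d^2 + 113*d + 4*r^3 + r^2*(17*d + 15) + r*(-22*d^2 + 95*d + 3) - 22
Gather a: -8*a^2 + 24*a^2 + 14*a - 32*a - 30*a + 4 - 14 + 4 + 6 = 16*a^2 - 48*a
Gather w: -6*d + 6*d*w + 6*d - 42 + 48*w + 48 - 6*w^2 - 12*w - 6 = -6*w^2 + w*(6*d + 36)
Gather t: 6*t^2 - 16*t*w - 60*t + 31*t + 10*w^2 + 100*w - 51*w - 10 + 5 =6*t^2 + t*(-16*w - 29) + 10*w^2 + 49*w - 5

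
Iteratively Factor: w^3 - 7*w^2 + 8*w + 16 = (w - 4)*(w^2 - 3*w - 4) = (w - 4)*(w + 1)*(w - 4)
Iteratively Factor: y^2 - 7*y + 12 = (y - 4)*(y - 3)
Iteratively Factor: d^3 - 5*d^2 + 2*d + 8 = (d - 4)*(d^2 - d - 2) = (d - 4)*(d + 1)*(d - 2)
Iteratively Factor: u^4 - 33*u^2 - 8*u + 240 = (u + 4)*(u^3 - 4*u^2 - 17*u + 60) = (u + 4)^2*(u^2 - 8*u + 15) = (u - 5)*(u + 4)^2*(u - 3)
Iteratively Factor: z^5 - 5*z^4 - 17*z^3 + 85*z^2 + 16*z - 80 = (z - 1)*(z^4 - 4*z^3 - 21*z^2 + 64*z + 80) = (z - 4)*(z - 1)*(z^3 - 21*z - 20) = (z - 4)*(z - 1)*(z + 4)*(z^2 - 4*z - 5) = (z - 5)*(z - 4)*(z - 1)*(z + 4)*(z + 1)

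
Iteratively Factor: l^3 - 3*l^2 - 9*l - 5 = (l + 1)*(l^2 - 4*l - 5) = (l + 1)^2*(l - 5)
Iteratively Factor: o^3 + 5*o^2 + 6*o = (o + 3)*(o^2 + 2*o) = o*(o + 3)*(o + 2)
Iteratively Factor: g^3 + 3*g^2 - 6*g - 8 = (g + 4)*(g^2 - g - 2) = (g + 1)*(g + 4)*(g - 2)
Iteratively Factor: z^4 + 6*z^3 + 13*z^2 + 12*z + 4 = (z + 2)*(z^3 + 4*z^2 + 5*z + 2) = (z + 1)*(z + 2)*(z^2 + 3*z + 2) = (z + 1)^2*(z + 2)*(z + 2)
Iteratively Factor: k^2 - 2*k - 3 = (k + 1)*(k - 3)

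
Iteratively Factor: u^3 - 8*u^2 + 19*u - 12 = (u - 3)*(u^2 - 5*u + 4) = (u - 4)*(u - 3)*(u - 1)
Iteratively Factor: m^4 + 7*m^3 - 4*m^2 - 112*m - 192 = (m - 4)*(m^3 + 11*m^2 + 40*m + 48) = (m - 4)*(m + 4)*(m^2 + 7*m + 12) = (m - 4)*(m + 4)^2*(m + 3)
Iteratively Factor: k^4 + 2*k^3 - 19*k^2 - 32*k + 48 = (k - 4)*(k^3 + 6*k^2 + 5*k - 12) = (k - 4)*(k + 3)*(k^2 + 3*k - 4) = (k - 4)*(k - 1)*(k + 3)*(k + 4)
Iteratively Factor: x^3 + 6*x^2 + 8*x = (x + 2)*(x^2 + 4*x) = (x + 2)*(x + 4)*(x)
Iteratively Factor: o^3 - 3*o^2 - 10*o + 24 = (o - 4)*(o^2 + o - 6) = (o - 4)*(o - 2)*(o + 3)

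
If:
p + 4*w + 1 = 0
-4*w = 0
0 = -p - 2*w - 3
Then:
No Solution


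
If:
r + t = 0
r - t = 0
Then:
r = 0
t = 0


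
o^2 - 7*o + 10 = (o - 5)*(o - 2)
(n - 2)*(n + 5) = n^2 + 3*n - 10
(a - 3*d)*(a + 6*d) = a^2 + 3*a*d - 18*d^2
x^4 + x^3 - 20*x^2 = x^2*(x - 4)*(x + 5)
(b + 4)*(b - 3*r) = b^2 - 3*b*r + 4*b - 12*r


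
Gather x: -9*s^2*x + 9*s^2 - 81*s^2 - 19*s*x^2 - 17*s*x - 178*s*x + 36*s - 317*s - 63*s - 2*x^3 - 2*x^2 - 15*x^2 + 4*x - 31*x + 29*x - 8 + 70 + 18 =-72*s^2 - 344*s - 2*x^3 + x^2*(-19*s - 17) + x*(-9*s^2 - 195*s + 2) + 80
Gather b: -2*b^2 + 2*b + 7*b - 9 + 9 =-2*b^2 + 9*b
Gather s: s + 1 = s + 1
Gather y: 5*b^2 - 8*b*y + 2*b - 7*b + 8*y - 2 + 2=5*b^2 - 5*b + y*(8 - 8*b)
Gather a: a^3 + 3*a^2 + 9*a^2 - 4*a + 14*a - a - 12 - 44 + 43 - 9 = a^3 + 12*a^2 + 9*a - 22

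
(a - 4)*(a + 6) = a^2 + 2*a - 24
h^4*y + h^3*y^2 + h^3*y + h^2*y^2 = h^2*(h + y)*(h*y + y)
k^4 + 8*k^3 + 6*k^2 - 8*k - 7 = (k - 1)*(k + 1)^2*(k + 7)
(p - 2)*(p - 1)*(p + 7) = p^3 + 4*p^2 - 19*p + 14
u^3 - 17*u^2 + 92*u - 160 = (u - 8)*(u - 5)*(u - 4)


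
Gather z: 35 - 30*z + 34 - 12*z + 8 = 77 - 42*z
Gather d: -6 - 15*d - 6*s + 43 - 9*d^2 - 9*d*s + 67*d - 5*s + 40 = -9*d^2 + d*(52 - 9*s) - 11*s + 77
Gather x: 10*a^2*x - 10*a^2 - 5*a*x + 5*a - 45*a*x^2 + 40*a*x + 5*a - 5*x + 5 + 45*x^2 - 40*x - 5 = -10*a^2 + 10*a + x^2*(45 - 45*a) + x*(10*a^2 + 35*a - 45)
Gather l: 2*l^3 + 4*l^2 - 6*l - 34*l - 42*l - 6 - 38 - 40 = 2*l^3 + 4*l^2 - 82*l - 84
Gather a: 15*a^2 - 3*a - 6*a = 15*a^2 - 9*a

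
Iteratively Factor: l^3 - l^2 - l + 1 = (l + 1)*(l^2 - 2*l + 1) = (l - 1)*(l + 1)*(l - 1)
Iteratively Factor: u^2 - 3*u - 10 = (u + 2)*(u - 5)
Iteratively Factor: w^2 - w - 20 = (w + 4)*(w - 5)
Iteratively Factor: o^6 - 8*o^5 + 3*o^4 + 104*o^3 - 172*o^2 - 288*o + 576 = (o - 4)*(o^5 - 4*o^4 - 13*o^3 + 52*o^2 + 36*o - 144) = (o - 4)*(o + 3)*(o^4 - 7*o^3 + 8*o^2 + 28*o - 48) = (o - 4)*(o - 3)*(o + 3)*(o^3 - 4*o^2 - 4*o + 16) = (o - 4)^2*(o - 3)*(o + 3)*(o^2 - 4) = (o - 4)^2*(o - 3)*(o - 2)*(o + 3)*(o + 2)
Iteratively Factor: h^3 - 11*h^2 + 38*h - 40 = (h - 4)*(h^2 - 7*h + 10) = (h - 4)*(h - 2)*(h - 5)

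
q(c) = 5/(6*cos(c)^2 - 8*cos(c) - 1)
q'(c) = 5*(12*sin(c)*cos(c) - 8*sin(c))/(6*cos(c)^2 - 8*cos(c) - 1)^2 = 20*(3*cos(c) - 2)*sin(c)/(-6*cos(c)^2 + 8*cos(c) + 1)^2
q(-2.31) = 0.70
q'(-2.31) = 1.17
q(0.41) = -1.52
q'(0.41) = 0.55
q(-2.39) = 0.62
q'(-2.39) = 0.88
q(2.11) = 1.07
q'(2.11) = -2.76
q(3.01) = 0.39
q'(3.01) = -0.08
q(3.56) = 0.44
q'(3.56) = 0.30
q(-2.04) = 1.30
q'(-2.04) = 4.05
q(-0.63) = -1.41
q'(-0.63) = -0.40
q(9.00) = 0.44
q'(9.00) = -0.31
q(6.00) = -1.59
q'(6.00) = -0.50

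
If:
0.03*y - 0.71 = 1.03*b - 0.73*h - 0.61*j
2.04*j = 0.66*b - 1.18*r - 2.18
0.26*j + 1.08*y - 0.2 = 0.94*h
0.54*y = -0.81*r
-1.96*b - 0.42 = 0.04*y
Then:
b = -0.24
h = 1.11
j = -0.64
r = -0.87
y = 1.31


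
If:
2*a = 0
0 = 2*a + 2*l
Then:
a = 0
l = 0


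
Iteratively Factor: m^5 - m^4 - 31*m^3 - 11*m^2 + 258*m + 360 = (m - 4)*(m^4 + 3*m^3 - 19*m^2 - 87*m - 90) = (m - 5)*(m - 4)*(m^3 + 8*m^2 + 21*m + 18) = (m - 5)*(m - 4)*(m + 2)*(m^2 + 6*m + 9) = (m - 5)*(m - 4)*(m + 2)*(m + 3)*(m + 3)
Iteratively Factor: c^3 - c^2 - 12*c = (c + 3)*(c^2 - 4*c) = (c - 4)*(c + 3)*(c)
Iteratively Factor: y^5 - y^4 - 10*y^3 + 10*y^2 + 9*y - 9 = (y - 1)*(y^4 - 10*y^2 + 9) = (y - 3)*(y - 1)*(y^3 + 3*y^2 - y - 3) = (y - 3)*(y - 1)^2*(y^2 + 4*y + 3) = (y - 3)*(y - 1)^2*(y + 3)*(y + 1)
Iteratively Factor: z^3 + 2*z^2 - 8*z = (z + 4)*(z^2 - 2*z) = z*(z + 4)*(z - 2)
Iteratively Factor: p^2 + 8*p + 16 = (p + 4)*(p + 4)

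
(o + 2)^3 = o^3 + 6*o^2 + 12*o + 8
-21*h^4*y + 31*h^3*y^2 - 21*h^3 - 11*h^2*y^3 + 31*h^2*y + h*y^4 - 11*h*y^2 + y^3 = (-7*h + y)*(-3*h + y)*(-h + y)*(h*y + 1)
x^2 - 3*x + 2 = (x - 2)*(x - 1)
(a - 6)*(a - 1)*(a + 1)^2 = a^4 - 5*a^3 - 7*a^2 + 5*a + 6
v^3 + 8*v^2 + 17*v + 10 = (v + 1)*(v + 2)*(v + 5)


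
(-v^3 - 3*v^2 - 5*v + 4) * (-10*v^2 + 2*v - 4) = 10*v^5 + 28*v^4 + 48*v^3 - 38*v^2 + 28*v - 16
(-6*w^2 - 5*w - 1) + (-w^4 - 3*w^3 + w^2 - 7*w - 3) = -w^4 - 3*w^3 - 5*w^2 - 12*w - 4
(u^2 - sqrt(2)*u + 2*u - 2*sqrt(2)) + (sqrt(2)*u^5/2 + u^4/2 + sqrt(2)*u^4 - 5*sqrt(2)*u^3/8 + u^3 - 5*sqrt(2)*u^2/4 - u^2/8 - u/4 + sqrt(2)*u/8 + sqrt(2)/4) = sqrt(2)*u^5/2 + u^4/2 + sqrt(2)*u^4 - 5*sqrt(2)*u^3/8 + u^3 - 5*sqrt(2)*u^2/4 + 7*u^2/8 - 7*sqrt(2)*u/8 + 7*u/4 - 7*sqrt(2)/4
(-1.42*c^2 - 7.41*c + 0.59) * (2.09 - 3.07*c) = 4.3594*c^3 + 19.7809*c^2 - 17.2982*c + 1.2331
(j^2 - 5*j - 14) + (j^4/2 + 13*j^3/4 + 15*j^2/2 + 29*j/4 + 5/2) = j^4/2 + 13*j^3/4 + 17*j^2/2 + 9*j/4 - 23/2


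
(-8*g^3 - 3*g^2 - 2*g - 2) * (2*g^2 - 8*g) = -16*g^5 + 58*g^4 + 20*g^3 + 12*g^2 + 16*g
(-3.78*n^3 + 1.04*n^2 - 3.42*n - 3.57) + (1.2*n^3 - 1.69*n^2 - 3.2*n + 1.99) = -2.58*n^3 - 0.65*n^2 - 6.62*n - 1.58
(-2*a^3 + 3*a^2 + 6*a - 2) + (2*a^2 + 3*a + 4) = -2*a^3 + 5*a^2 + 9*a + 2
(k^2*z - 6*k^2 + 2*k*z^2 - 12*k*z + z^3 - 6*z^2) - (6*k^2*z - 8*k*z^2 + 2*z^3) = -5*k^2*z - 6*k^2 + 10*k*z^2 - 12*k*z - z^3 - 6*z^2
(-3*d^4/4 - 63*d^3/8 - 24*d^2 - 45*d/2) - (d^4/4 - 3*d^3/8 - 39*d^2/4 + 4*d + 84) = -d^4 - 15*d^3/2 - 57*d^2/4 - 53*d/2 - 84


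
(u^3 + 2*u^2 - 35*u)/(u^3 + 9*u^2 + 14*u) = (u - 5)/(u + 2)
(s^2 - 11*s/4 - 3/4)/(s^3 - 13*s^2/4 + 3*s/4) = (4*s + 1)/(s*(4*s - 1))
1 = 1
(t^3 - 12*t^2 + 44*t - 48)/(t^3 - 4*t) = (t^2 - 10*t + 24)/(t*(t + 2))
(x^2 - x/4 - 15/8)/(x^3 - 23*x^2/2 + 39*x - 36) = (x + 5/4)/(x^2 - 10*x + 24)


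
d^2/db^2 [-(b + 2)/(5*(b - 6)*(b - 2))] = 2*(-b^3 - 6*b^2 + 84*b - 200)/(5*(b^6 - 24*b^5 + 228*b^4 - 1088*b^3 + 2736*b^2 - 3456*b + 1728))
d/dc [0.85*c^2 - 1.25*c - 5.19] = 1.7*c - 1.25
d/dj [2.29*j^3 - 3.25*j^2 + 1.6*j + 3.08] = 6.87*j^2 - 6.5*j + 1.6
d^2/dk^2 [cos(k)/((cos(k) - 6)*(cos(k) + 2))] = (-4*(1 - cos(k)^2)^2 - cos(k)^5 - 70*cos(k)^3 + 40*cos(k)^2 - 72*cos(k) - 92)/((cos(k) - 6)^3*(cos(k) + 2)^3)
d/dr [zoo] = 0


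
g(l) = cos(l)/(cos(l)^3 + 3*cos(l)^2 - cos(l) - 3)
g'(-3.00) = -352.26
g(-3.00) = 24.73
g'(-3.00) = -352.26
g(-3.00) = 24.73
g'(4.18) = -0.88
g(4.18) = 0.27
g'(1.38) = 0.32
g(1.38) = -0.06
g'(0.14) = 182.22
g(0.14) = -12.74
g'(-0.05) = -4000.00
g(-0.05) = -99.99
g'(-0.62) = -2.13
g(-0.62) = -0.63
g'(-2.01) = -0.69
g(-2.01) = 0.20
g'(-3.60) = 10.36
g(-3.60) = 2.18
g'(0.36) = 10.73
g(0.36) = -1.92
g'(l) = (3*sin(l)*cos(l)^2 + 6*sin(l)*cos(l) - sin(l))*cos(l)/(cos(l)^3 + 3*cos(l)^2 - cos(l) - 3)^2 - sin(l)/(cos(l)^3 + 3*cos(l)^2 - cos(l) - 3) = (3*cos(l) + 3*cos(2*l) + cos(3*l) + 9)/(2*(cos(l) + 3)^2*sin(l)^3)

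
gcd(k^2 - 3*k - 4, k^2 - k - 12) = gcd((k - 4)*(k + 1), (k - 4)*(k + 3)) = k - 4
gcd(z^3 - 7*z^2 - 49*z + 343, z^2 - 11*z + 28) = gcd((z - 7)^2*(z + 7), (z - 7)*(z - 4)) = z - 7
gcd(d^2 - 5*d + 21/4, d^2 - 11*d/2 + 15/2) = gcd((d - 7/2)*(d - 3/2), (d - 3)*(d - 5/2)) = 1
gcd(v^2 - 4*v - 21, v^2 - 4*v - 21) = v^2 - 4*v - 21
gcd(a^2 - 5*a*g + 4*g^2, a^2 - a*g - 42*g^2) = 1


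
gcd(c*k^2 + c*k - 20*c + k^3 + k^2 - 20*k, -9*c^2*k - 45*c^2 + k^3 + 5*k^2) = k + 5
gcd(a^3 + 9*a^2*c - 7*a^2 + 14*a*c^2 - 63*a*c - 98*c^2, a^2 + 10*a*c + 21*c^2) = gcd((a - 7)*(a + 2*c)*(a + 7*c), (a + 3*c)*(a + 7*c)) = a + 7*c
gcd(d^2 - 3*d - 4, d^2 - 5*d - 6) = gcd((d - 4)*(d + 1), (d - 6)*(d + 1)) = d + 1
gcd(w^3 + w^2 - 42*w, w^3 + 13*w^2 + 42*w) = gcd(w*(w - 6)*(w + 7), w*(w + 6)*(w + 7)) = w^2 + 7*w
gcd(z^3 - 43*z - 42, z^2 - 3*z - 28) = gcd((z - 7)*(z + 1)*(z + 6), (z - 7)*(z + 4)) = z - 7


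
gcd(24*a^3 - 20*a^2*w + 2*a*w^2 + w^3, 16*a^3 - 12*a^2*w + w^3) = 4*a^2 - 4*a*w + w^2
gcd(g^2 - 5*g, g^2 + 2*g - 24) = 1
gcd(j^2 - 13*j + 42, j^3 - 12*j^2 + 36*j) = j - 6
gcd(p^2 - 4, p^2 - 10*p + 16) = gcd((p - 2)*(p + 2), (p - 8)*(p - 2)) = p - 2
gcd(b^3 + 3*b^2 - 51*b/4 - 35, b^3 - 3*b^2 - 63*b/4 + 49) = b^2 + b/2 - 14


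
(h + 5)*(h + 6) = h^2 + 11*h + 30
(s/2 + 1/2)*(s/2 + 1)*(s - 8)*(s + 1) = s^4/4 - s^3 - 27*s^2/4 - 19*s/2 - 4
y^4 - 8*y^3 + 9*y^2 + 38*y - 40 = (y - 5)*(y - 4)*(y - 1)*(y + 2)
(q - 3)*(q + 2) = q^2 - q - 6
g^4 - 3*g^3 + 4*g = g*(g - 2)^2*(g + 1)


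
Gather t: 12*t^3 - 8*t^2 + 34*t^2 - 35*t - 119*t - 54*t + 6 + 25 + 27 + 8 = 12*t^3 + 26*t^2 - 208*t + 66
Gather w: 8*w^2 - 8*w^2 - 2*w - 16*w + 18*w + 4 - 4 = 0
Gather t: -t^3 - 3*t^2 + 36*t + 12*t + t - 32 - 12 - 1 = -t^3 - 3*t^2 + 49*t - 45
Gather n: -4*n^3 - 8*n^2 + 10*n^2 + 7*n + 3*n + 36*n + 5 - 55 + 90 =-4*n^3 + 2*n^2 + 46*n + 40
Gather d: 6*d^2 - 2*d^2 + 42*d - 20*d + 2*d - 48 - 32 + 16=4*d^2 + 24*d - 64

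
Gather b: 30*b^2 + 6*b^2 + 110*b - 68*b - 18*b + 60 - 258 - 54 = 36*b^2 + 24*b - 252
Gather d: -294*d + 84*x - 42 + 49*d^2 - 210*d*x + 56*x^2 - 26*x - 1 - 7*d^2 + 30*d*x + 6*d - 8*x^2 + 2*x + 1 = 42*d^2 + d*(-180*x - 288) + 48*x^2 + 60*x - 42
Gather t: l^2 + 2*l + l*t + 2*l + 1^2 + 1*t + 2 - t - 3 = l^2 + l*t + 4*l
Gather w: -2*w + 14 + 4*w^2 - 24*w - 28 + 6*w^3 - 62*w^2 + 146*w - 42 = 6*w^3 - 58*w^2 + 120*w - 56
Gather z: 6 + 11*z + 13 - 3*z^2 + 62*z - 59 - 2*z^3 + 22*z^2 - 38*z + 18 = -2*z^3 + 19*z^2 + 35*z - 22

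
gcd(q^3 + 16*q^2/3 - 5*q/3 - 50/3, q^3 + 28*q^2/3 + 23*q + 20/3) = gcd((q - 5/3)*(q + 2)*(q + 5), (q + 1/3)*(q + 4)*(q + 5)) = q + 5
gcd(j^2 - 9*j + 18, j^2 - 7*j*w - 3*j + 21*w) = j - 3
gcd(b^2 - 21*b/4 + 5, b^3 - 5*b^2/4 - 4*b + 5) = b - 5/4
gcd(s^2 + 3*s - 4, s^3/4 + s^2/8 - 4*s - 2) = s + 4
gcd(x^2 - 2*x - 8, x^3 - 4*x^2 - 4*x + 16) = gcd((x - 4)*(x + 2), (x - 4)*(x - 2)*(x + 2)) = x^2 - 2*x - 8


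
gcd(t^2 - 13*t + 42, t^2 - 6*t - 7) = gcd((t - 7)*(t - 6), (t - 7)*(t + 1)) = t - 7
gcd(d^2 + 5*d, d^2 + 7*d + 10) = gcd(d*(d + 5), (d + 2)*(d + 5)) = d + 5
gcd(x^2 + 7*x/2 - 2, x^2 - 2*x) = 1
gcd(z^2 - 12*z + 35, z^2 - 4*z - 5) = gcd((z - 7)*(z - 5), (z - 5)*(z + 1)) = z - 5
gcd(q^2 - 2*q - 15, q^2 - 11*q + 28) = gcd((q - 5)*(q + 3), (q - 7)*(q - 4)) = 1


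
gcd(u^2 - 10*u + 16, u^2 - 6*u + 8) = u - 2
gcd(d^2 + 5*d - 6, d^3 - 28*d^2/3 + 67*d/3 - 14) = d - 1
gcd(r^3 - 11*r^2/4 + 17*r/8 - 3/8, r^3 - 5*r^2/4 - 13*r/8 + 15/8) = r^2 - 5*r/2 + 3/2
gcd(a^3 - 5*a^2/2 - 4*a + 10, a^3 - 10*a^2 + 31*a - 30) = a - 2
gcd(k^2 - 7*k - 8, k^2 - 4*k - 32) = k - 8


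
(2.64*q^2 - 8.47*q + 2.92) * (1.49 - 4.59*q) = -12.1176*q^3 + 42.8109*q^2 - 26.0231*q + 4.3508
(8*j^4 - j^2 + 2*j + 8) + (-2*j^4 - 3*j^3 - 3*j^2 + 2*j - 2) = 6*j^4 - 3*j^3 - 4*j^2 + 4*j + 6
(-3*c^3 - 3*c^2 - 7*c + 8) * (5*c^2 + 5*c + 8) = -15*c^5 - 30*c^4 - 74*c^3 - 19*c^2 - 16*c + 64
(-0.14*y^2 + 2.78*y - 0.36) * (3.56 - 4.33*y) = 0.6062*y^3 - 12.5358*y^2 + 11.4556*y - 1.2816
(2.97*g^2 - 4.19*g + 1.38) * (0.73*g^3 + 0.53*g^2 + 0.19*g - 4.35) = 2.1681*g^5 - 1.4846*g^4 - 0.649*g^3 - 12.9842*g^2 + 18.4887*g - 6.003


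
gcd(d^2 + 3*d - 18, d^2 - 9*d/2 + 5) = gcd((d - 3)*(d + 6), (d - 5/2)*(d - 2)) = 1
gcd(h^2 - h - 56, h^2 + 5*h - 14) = h + 7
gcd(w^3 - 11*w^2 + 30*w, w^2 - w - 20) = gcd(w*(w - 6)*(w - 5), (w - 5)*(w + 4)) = w - 5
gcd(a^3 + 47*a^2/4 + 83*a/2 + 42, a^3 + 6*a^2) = a + 6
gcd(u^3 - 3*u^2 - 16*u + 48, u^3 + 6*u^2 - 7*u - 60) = u^2 + u - 12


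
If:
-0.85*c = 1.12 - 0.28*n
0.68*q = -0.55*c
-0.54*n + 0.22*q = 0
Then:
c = -1.19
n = 0.39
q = 0.96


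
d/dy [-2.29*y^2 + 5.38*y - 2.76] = 5.38 - 4.58*y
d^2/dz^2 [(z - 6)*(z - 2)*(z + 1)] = 6*z - 14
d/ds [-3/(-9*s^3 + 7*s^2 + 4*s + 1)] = 3*(-27*s^2 + 14*s + 4)/(-9*s^3 + 7*s^2 + 4*s + 1)^2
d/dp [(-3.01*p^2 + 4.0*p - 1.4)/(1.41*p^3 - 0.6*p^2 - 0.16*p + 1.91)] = (4.2441*p^4 - 11.28*p^3 + 8.8036*p^2 - 13.1782*p + 7.416)/(1.9881*p^6 - 1.692*p^5 - 0.0912*p^4 + 5.5782*p^3 - 2.2664*p^2 - 0.6112*p + 3.6481)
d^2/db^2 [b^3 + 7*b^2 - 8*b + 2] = 6*b + 14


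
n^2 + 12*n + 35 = (n + 5)*(n + 7)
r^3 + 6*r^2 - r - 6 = (r - 1)*(r + 1)*(r + 6)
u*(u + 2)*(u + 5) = u^3 + 7*u^2 + 10*u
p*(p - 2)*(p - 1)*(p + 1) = p^4 - 2*p^3 - p^2 + 2*p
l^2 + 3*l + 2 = (l + 1)*(l + 2)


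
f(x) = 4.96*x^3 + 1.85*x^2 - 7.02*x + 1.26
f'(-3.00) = 115.80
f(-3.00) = -94.95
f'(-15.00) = 3285.48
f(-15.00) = -16217.19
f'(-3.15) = 128.97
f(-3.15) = -113.30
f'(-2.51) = 77.44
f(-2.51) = -47.90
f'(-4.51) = 278.95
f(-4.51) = -384.45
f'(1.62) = 38.03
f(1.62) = 15.83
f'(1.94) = 56.16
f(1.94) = 30.82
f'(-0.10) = -7.24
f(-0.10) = 1.98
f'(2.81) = 120.87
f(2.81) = 106.19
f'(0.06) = -6.74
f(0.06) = 0.85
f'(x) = 14.88*x^2 + 3.7*x - 7.02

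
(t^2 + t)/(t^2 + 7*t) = (t + 1)/(t + 7)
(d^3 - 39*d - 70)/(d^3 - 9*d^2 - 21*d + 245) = (d + 2)/(d - 7)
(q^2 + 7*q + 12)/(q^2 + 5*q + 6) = (q + 4)/(q + 2)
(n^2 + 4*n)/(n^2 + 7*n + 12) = n/(n + 3)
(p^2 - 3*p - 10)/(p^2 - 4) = (p - 5)/(p - 2)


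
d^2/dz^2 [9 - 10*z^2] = -20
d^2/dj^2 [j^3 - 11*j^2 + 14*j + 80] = 6*j - 22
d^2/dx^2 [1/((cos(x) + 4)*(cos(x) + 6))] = (-4*sin(x)^4 + 6*sin(x)^2 + 555*cos(x)/2 - 15*cos(3*x)/2 + 150)/((cos(x) + 4)^3*(cos(x) + 6)^3)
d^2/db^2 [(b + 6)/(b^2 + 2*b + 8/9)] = 162*(36*(b + 1)^2*(b + 6) - (3*b + 8)*(9*b^2 + 18*b + 8))/(9*b^2 + 18*b + 8)^3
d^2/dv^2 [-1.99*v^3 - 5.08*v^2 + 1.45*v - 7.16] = -11.94*v - 10.16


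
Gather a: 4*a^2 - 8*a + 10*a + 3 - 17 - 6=4*a^2 + 2*a - 20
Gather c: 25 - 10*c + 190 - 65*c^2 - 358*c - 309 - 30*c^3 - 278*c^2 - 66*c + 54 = -30*c^3 - 343*c^2 - 434*c - 40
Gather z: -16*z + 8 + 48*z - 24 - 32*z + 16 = 0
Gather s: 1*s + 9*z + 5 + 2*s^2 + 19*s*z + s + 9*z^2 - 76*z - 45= 2*s^2 + s*(19*z + 2) + 9*z^2 - 67*z - 40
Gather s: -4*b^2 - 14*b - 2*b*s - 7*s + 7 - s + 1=-4*b^2 - 14*b + s*(-2*b - 8) + 8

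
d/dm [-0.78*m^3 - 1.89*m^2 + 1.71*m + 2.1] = -2.34*m^2 - 3.78*m + 1.71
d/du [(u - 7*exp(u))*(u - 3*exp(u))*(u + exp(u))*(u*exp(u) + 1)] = (u + 1)*(u - 7*exp(u))*(u - 3*exp(u))*(u + exp(u))*exp(u) + (u - 7*exp(u))*(u - 3*exp(u))*(u*exp(u) + 1)*(exp(u) + 1) - (u - 7*exp(u))*(u + exp(u))*(u*exp(u) + 1)*(3*exp(u) - 1) - (u - 3*exp(u))*(u + exp(u))*(u*exp(u) + 1)*(7*exp(u) - 1)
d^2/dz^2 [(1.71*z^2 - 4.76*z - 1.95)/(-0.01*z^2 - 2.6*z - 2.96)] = (0.089872*z^3 + 0.304865999999997*z^2 - 0.541176000000007*z - 76.982032)/(1.0e-6*z^6 + 0.00078*z^5 + 0.203688*z^4 + 18.03776*z^3 + 60.291648*z^2 + 68.34048*z + 25.934336)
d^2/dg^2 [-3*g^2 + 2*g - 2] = -6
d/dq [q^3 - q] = 3*q^2 - 1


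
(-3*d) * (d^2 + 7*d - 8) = -3*d^3 - 21*d^2 + 24*d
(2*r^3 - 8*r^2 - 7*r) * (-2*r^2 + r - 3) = -4*r^5 + 18*r^4 + 17*r^2 + 21*r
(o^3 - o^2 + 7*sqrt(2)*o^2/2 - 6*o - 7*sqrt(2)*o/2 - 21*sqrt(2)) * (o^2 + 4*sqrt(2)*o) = o^5 - o^4 + 15*sqrt(2)*o^4/2 - 15*sqrt(2)*o^3/2 + 22*o^3 - 45*sqrt(2)*o^2 - 28*o^2 - 168*o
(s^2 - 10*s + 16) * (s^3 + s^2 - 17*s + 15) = s^5 - 9*s^4 - 11*s^3 + 201*s^2 - 422*s + 240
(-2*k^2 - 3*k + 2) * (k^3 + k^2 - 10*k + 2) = -2*k^5 - 5*k^4 + 19*k^3 + 28*k^2 - 26*k + 4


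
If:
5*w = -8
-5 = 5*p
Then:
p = -1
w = -8/5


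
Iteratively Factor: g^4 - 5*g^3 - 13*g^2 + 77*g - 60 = (g + 4)*(g^3 - 9*g^2 + 23*g - 15) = (g - 3)*(g + 4)*(g^2 - 6*g + 5) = (g - 3)*(g - 1)*(g + 4)*(g - 5)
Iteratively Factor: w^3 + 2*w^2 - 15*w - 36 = (w - 4)*(w^2 + 6*w + 9) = (w - 4)*(w + 3)*(w + 3)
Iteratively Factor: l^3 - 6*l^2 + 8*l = (l)*(l^2 - 6*l + 8) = l*(l - 2)*(l - 4)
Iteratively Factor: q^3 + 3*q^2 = (q)*(q^2 + 3*q) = q*(q + 3)*(q)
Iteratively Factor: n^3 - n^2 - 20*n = (n - 5)*(n^2 + 4*n) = (n - 5)*(n + 4)*(n)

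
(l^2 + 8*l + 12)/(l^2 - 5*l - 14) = (l + 6)/(l - 7)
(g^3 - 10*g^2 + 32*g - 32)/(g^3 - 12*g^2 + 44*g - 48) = (g - 4)/(g - 6)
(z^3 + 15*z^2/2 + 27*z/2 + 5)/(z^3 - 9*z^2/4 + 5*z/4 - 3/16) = 8*(2*z^3 + 15*z^2 + 27*z + 10)/(16*z^3 - 36*z^2 + 20*z - 3)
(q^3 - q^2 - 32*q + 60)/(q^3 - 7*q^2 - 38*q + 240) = (q - 2)/(q - 8)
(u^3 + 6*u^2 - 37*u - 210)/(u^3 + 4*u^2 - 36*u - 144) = (u^2 + 12*u + 35)/(u^2 + 10*u + 24)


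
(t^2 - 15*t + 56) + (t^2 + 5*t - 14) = 2*t^2 - 10*t + 42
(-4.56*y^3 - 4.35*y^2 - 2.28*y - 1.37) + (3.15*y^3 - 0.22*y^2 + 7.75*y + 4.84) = -1.41*y^3 - 4.57*y^2 + 5.47*y + 3.47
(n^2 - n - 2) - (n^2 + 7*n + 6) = -8*n - 8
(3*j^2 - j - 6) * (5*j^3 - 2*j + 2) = 15*j^5 - 5*j^4 - 36*j^3 + 8*j^2 + 10*j - 12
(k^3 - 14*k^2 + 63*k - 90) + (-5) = k^3 - 14*k^2 + 63*k - 95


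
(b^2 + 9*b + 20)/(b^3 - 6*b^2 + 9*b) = (b^2 + 9*b + 20)/(b*(b^2 - 6*b + 9))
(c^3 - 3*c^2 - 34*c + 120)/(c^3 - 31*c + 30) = (c - 4)/(c - 1)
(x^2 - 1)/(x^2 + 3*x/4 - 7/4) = 4*(x + 1)/(4*x + 7)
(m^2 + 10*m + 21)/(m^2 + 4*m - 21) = (m + 3)/(m - 3)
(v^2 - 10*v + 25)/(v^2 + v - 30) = (v - 5)/(v + 6)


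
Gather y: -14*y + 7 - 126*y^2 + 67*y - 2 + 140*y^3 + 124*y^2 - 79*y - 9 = 140*y^3 - 2*y^2 - 26*y - 4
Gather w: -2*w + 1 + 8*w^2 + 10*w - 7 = 8*w^2 + 8*w - 6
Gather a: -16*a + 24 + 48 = 72 - 16*a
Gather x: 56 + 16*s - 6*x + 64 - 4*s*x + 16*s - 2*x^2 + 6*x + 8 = -4*s*x + 32*s - 2*x^2 + 128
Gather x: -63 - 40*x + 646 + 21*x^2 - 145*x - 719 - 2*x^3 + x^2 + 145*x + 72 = -2*x^3 + 22*x^2 - 40*x - 64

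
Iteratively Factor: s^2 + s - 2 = (s + 2)*(s - 1)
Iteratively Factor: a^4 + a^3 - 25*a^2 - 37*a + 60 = (a + 3)*(a^3 - 2*a^2 - 19*a + 20) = (a - 1)*(a + 3)*(a^2 - a - 20) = (a - 5)*(a - 1)*(a + 3)*(a + 4)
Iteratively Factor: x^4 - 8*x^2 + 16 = (x - 2)*(x^3 + 2*x^2 - 4*x - 8) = (x - 2)*(x + 2)*(x^2 - 4) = (x - 2)^2*(x + 2)*(x + 2)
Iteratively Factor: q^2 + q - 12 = (q - 3)*(q + 4)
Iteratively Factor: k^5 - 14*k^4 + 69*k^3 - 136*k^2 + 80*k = (k - 4)*(k^4 - 10*k^3 + 29*k^2 - 20*k) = (k - 4)^2*(k^3 - 6*k^2 + 5*k) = (k - 4)^2*(k - 1)*(k^2 - 5*k) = (k - 5)*(k - 4)^2*(k - 1)*(k)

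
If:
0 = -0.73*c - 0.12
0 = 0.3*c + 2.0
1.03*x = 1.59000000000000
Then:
No Solution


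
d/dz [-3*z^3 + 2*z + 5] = 2 - 9*z^2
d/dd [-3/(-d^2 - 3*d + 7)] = 3*(-2*d - 3)/(d^2 + 3*d - 7)^2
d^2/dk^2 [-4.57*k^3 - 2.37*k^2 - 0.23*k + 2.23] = -27.42*k - 4.74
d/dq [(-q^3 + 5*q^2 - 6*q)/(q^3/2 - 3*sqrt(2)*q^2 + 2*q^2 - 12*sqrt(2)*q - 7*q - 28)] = 2*(-q*(q^2 - 5*q + 6)*(-3*q^2 - 8*q + 12*sqrt(2)*q + 14 + 24*sqrt(2)) + (3*q^2 - 10*q + 6)*(-q^3 - 4*q^2 + 6*sqrt(2)*q^2 + 14*q + 24*sqrt(2)*q + 56))/(-q^3 - 4*q^2 + 6*sqrt(2)*q^2 + 14*q + 24*sqrt(2)*q + 56)^2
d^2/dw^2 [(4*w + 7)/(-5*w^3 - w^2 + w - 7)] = 2*(-(4*w + 7)*(15*w^2 + 2*w - 1)^2 + (60*w^2 + 8*w + (4*w + 7)*(15*w + 1) - 4)*(5*w^3 + w^2 - w + 7))/(5*w^3 + w^2 - w + 7)^3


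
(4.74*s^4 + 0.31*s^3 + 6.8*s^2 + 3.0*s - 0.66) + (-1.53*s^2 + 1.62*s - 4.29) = 4.74*s^4 + 0.31*s^3 + 5.27*s^2 + 4.62*s - 4.95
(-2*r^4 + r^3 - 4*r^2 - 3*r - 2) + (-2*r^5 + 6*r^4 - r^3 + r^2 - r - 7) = -2*r^5 + 4*r^4 - 3*r^2 - 4*r - 9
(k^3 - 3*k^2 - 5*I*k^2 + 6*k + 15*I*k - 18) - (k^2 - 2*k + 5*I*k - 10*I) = k^3 - 4*k^2 - 5*I*k^2 + 8*k + 10*I*k - 18 + 10*I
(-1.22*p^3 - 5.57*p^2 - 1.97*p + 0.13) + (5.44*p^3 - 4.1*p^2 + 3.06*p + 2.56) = 4.22*p^3 - 9.67*p^2 + 1.09*p + 2.69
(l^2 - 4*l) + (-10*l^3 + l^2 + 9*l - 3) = -10*l^3 + 2*l^2 + 5*l - 3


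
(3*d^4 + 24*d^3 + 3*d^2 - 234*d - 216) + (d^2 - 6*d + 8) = 3*d^4 + 24*d^3 + 4*d^2 - 240*d - 208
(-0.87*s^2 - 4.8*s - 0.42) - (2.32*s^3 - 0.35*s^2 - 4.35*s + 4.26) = -2.32*s^3 - 0.52*s^2 - 0.45*s - 4.68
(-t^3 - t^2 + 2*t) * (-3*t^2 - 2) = 3*t^5 + 3*t^4 - 4*t^3 + 2*t^2 - 4*t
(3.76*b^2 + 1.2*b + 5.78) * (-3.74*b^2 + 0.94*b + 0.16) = -14.0624*b^4 - 0.953600000000001*b^3 - 19.8876*b^2 + 5.6252*b + 0.9248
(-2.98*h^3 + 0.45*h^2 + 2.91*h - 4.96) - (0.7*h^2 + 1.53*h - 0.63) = -2.98*h^3 - 0.25*h^2 + 1.38*h - 4.33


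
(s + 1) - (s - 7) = 8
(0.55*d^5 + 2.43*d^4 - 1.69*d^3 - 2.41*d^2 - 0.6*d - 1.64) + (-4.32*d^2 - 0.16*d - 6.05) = 0.55*d^5 + 2.43*d^4 - 1.69*d^3 - 6.73*d^2 - 0.76*d - 7.69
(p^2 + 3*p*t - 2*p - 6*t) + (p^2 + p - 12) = 2*p^2 + 3*p*t - p - 6*t - 12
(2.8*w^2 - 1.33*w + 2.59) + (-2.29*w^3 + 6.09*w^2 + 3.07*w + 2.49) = -2.29*w^3 + 8.89*w^2 + 1.74*w + 5.08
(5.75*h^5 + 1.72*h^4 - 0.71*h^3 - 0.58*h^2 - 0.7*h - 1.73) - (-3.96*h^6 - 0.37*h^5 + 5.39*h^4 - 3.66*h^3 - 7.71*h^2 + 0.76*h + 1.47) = 3.96*h^6 + 6.12*h^5 - 3.67*h^4 + 2.95*h^3 + 7.13*h^2 - 1.46*h - 3.2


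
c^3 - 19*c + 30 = (c - 3)*(c - 2)*(c + 5)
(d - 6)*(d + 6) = d^2 - 36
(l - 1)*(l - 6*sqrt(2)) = l^2 - 6*sqrt(2)*l - l + 6*sqrt(2)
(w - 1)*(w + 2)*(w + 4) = w^3 + 5*w^2 + 2*w - 8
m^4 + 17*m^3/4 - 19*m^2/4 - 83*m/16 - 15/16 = (m - 3/2)*(m + 1/4)*(m + 1/2)*(m + 5)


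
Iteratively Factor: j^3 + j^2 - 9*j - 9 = (j - 3)*(j^2 + 4*j + 3) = (j - 3)*(j + 3)*(j + 1)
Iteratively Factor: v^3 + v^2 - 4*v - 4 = (v - 2)*(v^2 + 3*v + 2) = (v - 2)*(v + 1)*(v + 2)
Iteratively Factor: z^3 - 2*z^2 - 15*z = (z - 5)*(z^2 + 3*z) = z*(z - 5)*(z + 3)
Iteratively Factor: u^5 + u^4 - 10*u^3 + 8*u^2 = (u)*(u^4 + u^3 - 10*u^2 + 8*u) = u*(u - 2)*(u^3 + 3*u^2 - 4*u) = u*(u - 2)*(u + 4)*(u^2 - u) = u^2*(u - 2)*(u + 4)*(u - 1)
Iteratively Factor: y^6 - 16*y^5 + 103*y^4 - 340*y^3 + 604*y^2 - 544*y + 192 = (y - 2)*(y^5 - 14*y^4 + 75*y^3 - 190*y^2 + 224*y - 96) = (y - 2)*(y - 1)*(y^4 - 13*y^3 + 62*y^2 - 128*y + 96) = (y - 3)*(y - 2)*(y - 1)*(y^3 - 10*y^2 + 32*y - 32) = (y - 4)*(y - 3)*(y - 2)*(y - 1)*(y^2 - 6*y + 8) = (y - 4)^2*(y - 3)*(y - 2)*(y - 1)*(y - 2)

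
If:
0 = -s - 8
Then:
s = -8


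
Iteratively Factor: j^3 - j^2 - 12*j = (j - 4)*(j^2 + 3*j) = j*(j - 4)*(j + 3)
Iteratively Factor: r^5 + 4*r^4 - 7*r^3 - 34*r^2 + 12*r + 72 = (r + 3)*(r^4 + r^3 - 10*r^2 - 4*r + 24) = (r + 2)*(r + 3)*(r^3 - r^2 - 8*r + 12) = (r - 2)*(r + 2)*(r + 3)*(r^2 + r - 6) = (r - 2)^2*(r + 2)*(r + 3)*(r + 3)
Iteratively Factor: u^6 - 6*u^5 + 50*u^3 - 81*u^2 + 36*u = (u - 3)*(u^5 - 3*u^4 - 9*u^3 + 23*u^2 - 12*u) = (u - 4)*(u - 3)*(u^4 + u^3 - 5*u^2 + 3*u) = (u - 4)*(u - 3)*(u + 3)*(u^3 - 2*u^2 + u) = u*(u - 4)*(u - 3)*(u + 3)*(u^2 - 2*u + 1) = u*(u - 4)*(u - 3)*(u - 1)*(u + 3)*(u - 1)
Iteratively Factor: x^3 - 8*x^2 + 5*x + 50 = (x + 2)*(x^2 - 10*x + 25) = (x - 5)*(x + 2)*(x - 5)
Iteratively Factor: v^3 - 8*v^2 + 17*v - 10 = (v - 2)*(v^2 - 6*v + 5) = (v - 2)*(v - 1)*(v - 5)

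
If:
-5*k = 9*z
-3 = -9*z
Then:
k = -3/5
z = 1/3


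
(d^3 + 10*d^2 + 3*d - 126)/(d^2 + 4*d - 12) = (d^2 + 4*d - 21)/(d - 2)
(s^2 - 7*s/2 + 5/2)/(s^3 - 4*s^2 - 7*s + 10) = (s - 5/2)/(s^2 - 3*s - 10)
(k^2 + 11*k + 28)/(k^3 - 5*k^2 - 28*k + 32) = (k + 7)/(k^2 - 9*k + 8)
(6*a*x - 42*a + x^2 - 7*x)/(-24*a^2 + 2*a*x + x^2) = (x - 7)/(-4*a + x)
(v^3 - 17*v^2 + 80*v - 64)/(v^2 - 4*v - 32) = (v^2 - 9*v + 8)/(v + 4)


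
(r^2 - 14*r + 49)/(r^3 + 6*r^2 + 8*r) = (r^2 - 14*r + 49)/(r*(r^2 + 6*r + 8))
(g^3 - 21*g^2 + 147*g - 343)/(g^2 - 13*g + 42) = (g^2 - 14*g + 49)/(g - 6)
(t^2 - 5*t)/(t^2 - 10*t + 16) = t*(t - 5)/(t^2 - 10*t + 16)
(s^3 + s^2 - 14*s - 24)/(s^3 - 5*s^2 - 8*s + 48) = (s + 2)/(s - 4)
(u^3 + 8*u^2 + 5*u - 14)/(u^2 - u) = u + 9 + 14/u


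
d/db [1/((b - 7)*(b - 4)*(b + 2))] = (-(b - 7)*(b - 4) - (b - 7)*(b + 2) - (b - 4)*(b + 2))/((b - 7)^2*(b - 4)^2*(b + 2)^2)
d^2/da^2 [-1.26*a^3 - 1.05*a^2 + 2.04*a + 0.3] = -7.56*a - 2.1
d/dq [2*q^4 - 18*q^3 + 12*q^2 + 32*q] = 8*q^3 - 54*q^2 + 24*q + 32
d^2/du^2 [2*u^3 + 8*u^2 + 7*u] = 12*u + 16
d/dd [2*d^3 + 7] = 6*d^2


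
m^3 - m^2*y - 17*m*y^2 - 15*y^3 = (m - 5*y)*(m + y)*(m + 3*y)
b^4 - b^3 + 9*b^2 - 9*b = b*(b - 1)*(b - 3*I)*(b + 3*I)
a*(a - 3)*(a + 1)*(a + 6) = a^4 + 4*a^3 - 15*a^2 - 18*a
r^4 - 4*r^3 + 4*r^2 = r^2*(r - 2)^2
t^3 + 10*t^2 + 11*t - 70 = (t - 2)*(t + 5)*(t + 7)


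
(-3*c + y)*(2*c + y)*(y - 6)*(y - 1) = -6*c^2*y^2 + 42*c^2*y - 36*c^2 - c*y^3 + 7*c*y^2 - 6*c*y + y^4 - 7*y^3 + 6*y^2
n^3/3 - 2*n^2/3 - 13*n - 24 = (n/3 + 1)*(n - 8)*(n + 3)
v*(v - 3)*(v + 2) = v^3 - v^2 - 6*v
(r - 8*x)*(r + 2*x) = r^2 - 6*r*x - 16*x^2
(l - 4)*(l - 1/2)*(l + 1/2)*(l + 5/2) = l^4 - 3*l^3/2 - 41*l^2/4 + 3*l/8 + 5/2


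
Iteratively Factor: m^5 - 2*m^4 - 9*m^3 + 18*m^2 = (m)*(m^4 - 2*m^3 - 9*m^2 + 18*m) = m^2*(m^3 - 2*m^2 - 9*m + 18) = m^2*(m - 3)*(m^2 + m - 6) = m^2*(m - 3)*(m + 3)*(m - 2)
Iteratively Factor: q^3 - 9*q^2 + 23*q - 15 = (q - 5)*(q^2 - 4*q + 3) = (q - 5)*(q - 3)*(q - 1)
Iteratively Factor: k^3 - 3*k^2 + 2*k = (k)*(k^2 - 3*k + 2) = k*(k - 1)*(k - 2)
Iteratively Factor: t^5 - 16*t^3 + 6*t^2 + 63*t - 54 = (t + 3)*(t^4 - 3*t^3 - 7*t^2 + 27*t - 18) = (t - 3)*(t + 3)*(t^3 - 7*t + 6) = (t - 3)*(t + 3)^2*(t^2 - 3*t + 2) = (t - 3)*(t - 1)*(t + 3)^2*(t - 2)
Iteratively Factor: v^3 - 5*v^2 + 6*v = (v - 3)*(v^2 - 2*v) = (v - 3)*(v - 2)*(v)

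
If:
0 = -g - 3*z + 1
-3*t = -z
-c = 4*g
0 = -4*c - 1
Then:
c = -1/4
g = 1/16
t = 5/48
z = 5/16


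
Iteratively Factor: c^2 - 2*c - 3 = (c - 3)*(c + 1)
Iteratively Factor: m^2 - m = (m)*(m - 1)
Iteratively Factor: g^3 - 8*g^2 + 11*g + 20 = (g - 4)*(g^2 - 4*g - 5) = (g - 5)*(g - 4)*(g + 1)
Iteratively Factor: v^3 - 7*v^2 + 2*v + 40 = (v + 2)*(v^2 - 9*v + 20) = (v - 4)*(v + 2)*(v - 5)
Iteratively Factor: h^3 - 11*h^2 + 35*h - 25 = (h - 5)*(h^2 - 6*h + 5) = (h - 5)*(h - 1)*(h - 5)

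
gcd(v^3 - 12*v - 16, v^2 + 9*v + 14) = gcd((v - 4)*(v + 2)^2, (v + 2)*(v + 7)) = v + 2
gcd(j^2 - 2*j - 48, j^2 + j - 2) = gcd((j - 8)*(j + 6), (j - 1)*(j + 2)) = 1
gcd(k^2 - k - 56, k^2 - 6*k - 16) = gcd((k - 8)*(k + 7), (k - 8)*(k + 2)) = k - 8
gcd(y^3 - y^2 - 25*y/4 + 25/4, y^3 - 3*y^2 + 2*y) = y - 1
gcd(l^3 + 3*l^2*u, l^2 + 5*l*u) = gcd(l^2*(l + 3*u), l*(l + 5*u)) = l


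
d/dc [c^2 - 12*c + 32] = 2*c - 12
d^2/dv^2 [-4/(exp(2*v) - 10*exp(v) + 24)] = 8*(-4*(exp(v) - 5)^2*exp(v) + (2*exp(v) - 5)*(exp(2*v) - 10*exp(v) + 24))*exp(v)/(exp(2*v) - 10*exp(v) + 24)^3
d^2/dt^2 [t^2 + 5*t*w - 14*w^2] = 2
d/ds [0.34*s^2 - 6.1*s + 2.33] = 0.68*s - 6.1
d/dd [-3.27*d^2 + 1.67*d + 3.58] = 1.67 - 6.54*d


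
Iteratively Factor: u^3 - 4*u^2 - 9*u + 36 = (u - 4)*(u^2 - 9) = (u - 4)*(u - 3)*(u + 3)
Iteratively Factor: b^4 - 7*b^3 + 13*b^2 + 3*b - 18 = (b - 2)*(b^3 - 5*b^2 + 3*b + 9) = (b - 3)*(b - 2)*(b^2 - 2*b - 3) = (b - 3)^2*(b - 2)*(b + 1)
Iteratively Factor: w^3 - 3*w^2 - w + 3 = (w + 1)*(w^2 - 4*w + 3) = (w - 3)*(w + 1)*(w - 1)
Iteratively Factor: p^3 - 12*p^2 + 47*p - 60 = (p - 4)*(p^2 - 8*p + 15) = (p - 5)*(p - 4)*(p - 3)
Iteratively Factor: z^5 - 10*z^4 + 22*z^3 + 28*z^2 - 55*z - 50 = (z + 1)*(z^4 - 11*z^3 + 33*z^2 - 5*z - 50) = (z + 1)^2*(z^3 - 12*z^2 + 45*z - 50) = (z - 5)*(z + 1)^2*(z^2 - 7*z + 10) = (z - 5)^2*(z + 1)^2*(z - 2)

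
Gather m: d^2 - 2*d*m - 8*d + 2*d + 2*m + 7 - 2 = d^2 - 6*d + m*(2 - 2*d) + 5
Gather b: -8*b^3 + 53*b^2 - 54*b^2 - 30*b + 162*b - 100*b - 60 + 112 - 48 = -8*b^3 - b^2 + 32*b + 4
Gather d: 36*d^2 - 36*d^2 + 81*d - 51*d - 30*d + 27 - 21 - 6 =0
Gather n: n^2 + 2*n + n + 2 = n^2 + 3*n + 2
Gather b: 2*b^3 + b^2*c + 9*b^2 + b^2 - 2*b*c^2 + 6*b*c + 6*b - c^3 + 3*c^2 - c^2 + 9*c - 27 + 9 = 2*b^3 + b^2*(c + 10) + b*(-2*c^2 + 6*c + 6) - c^3 + 2*c^2 + 9*c - 18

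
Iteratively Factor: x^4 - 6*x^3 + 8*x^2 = (x)*(x^3 - 6*x^2 + 8*x) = x^2*(x^2 - 6*x + 8) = x^2*(x - 2)*(x - 4)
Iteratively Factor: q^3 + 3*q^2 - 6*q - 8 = (q + 1)*(q^2 + 2*q - 8) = (q + 1)*(q + 4)*(q - 2)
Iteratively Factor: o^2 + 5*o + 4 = (o + 1)*(o + 4)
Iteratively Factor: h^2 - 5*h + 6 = (h - 3)*(h - 2)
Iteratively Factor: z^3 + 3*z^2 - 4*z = (z)*(z^2 + 3*z - 4) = z*(z - 1)*(z + 4)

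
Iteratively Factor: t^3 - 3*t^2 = (t)*(t^2 - 3*t) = t^2*(t - 3)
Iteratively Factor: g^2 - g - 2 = (g + 1)*(g - 2)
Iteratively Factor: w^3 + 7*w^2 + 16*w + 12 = (w + 2)*(w^2 + 5*w + 6) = (w + 2)*(w + 3)*(w + 2)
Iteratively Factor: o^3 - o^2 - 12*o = (o - 4)*(o^2 + 3*o) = o*(o - 4)*(o + 3)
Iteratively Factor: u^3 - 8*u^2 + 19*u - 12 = (u - 3)*(u^2 - 5*u + 4) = (u - 4)*(u - 3)*(u - 1)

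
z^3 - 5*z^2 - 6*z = z*(z - 6)*(z + 1)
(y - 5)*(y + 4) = y^2 - y - 20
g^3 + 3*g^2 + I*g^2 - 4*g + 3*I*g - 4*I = (g - 1)*(g + 4)*(g + I)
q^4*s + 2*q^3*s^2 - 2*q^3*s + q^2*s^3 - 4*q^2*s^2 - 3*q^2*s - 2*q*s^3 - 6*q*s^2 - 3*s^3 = (q - 3)*(q + s)^2*(q*s + s)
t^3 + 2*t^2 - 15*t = t*(t - 3)*(t + 5)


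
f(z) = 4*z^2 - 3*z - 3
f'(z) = 8*z - 3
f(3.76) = 42.27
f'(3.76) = 27.08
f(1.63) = 2.74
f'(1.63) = 10.04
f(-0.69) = 0.97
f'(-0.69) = -8.52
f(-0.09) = -2.70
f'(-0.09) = -3.72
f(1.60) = 2.44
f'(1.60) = 9.80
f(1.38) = 0.48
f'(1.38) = 8.04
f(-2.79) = 36.51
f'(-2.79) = -25.32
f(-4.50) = 91.50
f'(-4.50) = -39.00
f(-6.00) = 159.00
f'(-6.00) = -51.00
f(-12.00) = 609.00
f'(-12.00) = -99.00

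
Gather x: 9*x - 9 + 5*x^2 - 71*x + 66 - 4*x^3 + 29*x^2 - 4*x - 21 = -4*x^3 + 34*x^2 - 66*x + 36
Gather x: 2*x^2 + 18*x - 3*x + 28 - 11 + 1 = 2*x^2 + 15*x + 18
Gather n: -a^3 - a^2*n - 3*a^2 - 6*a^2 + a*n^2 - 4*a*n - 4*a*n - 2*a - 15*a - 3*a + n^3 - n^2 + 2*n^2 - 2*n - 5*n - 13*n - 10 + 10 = -a^3 - 9*a^2 - 20*a + n^3 + n^2*(a + 1) + n*(-a^2 - 8*a - 20)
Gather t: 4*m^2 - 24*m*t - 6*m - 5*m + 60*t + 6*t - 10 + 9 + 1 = 4*m^2 - 11*m + t*(66 - 24*m)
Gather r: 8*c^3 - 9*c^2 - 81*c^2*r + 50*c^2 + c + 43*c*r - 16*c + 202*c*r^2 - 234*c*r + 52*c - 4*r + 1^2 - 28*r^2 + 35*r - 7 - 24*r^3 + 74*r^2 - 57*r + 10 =8*c^3 + 41*c^2 + 37*c - 24*r^3 + r^2*(202*c + 46) + r*(-81*c^2 - 191*c - 26) + 4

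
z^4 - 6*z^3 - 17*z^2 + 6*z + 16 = (z - 8)*(z - 1)*(z + 1)*(z + 2)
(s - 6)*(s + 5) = s^2 - s - 30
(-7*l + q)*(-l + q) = 7*l^2 - 8*l*q + q^2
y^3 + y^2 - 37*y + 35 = (y - 5)*(y - 1)*(y + 7)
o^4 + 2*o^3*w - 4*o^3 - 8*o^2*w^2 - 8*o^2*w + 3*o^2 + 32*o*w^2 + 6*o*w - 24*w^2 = (o - 3)*(o - 1)*(o - 2*w)*(o + 4*w)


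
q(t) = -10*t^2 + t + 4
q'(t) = 1 - 20*t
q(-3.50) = -122.00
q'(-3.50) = 71.00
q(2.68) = -65.14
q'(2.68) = -52.60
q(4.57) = -200.28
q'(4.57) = -90.40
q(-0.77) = -2.70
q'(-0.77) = 16.40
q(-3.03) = -90.84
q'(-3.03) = 61.60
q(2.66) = -64.10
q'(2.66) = -52.20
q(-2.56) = -64.10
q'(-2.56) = 52.20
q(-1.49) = -19.69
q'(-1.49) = 30.80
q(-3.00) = -89.00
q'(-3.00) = 61.00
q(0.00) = 4.00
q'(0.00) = 1.00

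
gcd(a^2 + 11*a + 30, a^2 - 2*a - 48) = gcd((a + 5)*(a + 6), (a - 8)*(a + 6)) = a + 6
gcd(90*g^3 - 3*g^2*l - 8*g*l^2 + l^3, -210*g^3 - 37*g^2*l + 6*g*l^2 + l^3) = 6*g - l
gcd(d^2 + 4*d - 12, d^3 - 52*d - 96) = d + 6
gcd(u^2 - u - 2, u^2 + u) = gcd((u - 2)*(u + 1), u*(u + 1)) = u + 1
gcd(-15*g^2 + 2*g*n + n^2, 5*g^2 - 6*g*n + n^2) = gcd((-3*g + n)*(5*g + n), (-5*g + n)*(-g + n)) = 1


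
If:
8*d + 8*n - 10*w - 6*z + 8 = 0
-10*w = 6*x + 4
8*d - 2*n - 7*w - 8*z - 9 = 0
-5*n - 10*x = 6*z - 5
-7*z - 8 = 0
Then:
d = -25567/12740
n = -6317/3185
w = -1087/637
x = 1387/637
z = -8/7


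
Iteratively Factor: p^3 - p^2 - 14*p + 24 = (p - 3)*(p^2 + 2*p - 8) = (p - 3)*(p + 4)*(p - 2)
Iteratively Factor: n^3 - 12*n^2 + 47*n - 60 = (n - 5)*(n^2 - 7*n + 12) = (n - 5)*(n - 4)*(n - 3)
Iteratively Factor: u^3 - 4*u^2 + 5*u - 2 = (u - 1)*(u^2 - 3*u + 2) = (u - 1)^2*(u - 2)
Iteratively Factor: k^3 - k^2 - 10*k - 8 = (k - 4)*(k^2 + 3*k + 2) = (k - 4)*(k + 2)*(k + 1)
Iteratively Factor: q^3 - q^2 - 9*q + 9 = (q - 1)*(q^2 - 9) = (q - 3)*(q - 1)*(q + 3)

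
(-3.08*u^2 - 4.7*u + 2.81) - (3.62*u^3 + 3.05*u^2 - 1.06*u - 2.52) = -3.62*u^3 - 6.13*u^2 - 3.64*u + 5.33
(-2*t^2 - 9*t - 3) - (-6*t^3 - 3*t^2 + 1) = 6*t^3 + t^2 - 9*t - 4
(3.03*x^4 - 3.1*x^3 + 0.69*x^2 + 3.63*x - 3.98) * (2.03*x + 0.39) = 6.1509*x^5 - 5.1113*x^4 + 0.1917*x^3 + 7.638*x^2 - 6.6637*x - 1.5522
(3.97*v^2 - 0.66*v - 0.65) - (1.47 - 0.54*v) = 3.97*v^2 - 0.12*v - 2.12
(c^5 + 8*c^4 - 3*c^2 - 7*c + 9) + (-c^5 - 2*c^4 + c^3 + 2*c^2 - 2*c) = 6*c^4 + c^3 - c^2 - 9*c + 9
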